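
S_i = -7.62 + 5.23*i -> [-7.62, -2.39, 2.84, 8.07, 13.3]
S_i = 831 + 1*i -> [831, 832, 833, 834, 835]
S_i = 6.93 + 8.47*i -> [6.93, 15.4, 23.87, 32.34, 40.81]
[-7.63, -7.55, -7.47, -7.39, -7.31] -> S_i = -7.63 + 0.08*i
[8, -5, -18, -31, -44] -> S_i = 8 + -13*i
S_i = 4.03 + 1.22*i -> [4.03, 5.25, 6.47, 7.69, 8.91]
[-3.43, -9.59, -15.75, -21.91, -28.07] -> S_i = -3.43 + -6.16*i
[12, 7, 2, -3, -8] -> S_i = 12 + -5*i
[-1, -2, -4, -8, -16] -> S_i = -1*2^i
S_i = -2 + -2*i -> [-2, -4, -6, -8, -10]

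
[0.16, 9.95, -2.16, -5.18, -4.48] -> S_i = Random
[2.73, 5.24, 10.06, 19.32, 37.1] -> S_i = 2.73*1.92^i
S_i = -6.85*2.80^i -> [-6.85, -19.18, -53.7, -150.37, -421.04]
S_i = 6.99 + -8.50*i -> [6.99, -1.51, -10.01, -18.51, -27.01]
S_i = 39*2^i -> [39, 78, 156, 312, 624]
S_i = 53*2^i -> [53, 106, 212, 424, 848]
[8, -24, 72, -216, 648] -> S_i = 8*-3^i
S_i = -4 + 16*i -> [-4, 12, 28, 44, 60]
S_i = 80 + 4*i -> [80, 84, 88, 92, 96]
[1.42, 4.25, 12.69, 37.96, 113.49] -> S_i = 1.42*2.99^i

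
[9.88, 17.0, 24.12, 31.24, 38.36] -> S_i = 9.88 + 7.12*i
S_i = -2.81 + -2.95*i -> [-2.81, -5.76, -8.71, -11.66, -14.61]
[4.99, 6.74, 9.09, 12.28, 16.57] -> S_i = 4.99*1.35^i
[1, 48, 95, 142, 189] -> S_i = 1 + 47*i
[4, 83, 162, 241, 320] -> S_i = 4 + 79*i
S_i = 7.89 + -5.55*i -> [7.89, 2.34, -3.21, -8.76, -14.31]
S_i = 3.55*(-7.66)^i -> [3.55, -27.19, 208.3, -1595.57, 12222.03]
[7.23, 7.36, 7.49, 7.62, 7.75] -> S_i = 7.23 + 0.13*i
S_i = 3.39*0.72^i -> [3.39, 2.44, 1.76, 1.27, 0.91]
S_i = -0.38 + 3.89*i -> [-0.38, 3.51, 7.4, 11.29, 15.18]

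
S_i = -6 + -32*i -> [-6, -38, -70, -102, -134]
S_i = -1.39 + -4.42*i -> [-1.39, -5.81, -10.23, -14.65, -19.07]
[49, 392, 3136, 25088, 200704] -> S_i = 49*8^i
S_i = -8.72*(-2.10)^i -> [-8.72, 18.31, -38.46, 80.76, -169.59]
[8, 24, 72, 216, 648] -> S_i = 8*3^i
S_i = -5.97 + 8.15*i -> [-5.97, 2.18, 10.33, 18.48, 26.63]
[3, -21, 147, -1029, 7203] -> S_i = 3*-7^i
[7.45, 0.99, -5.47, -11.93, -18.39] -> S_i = 7.45 + -6.46*i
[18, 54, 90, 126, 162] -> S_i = 18 + 36*i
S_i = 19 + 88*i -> [19, 107, 195, 283, 371]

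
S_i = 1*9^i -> [1, 9, 81, 729, 6561]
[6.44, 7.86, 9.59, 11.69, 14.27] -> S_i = 6.44*1.22^i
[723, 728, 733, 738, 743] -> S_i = 723 + 5*i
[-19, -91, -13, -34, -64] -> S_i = Random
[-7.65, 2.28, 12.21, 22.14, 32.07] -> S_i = -7.65 + 9.93*i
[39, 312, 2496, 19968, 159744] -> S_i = 39*8^i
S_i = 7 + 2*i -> [7, 9, 11, 13, 15]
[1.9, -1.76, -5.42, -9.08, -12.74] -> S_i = 1.90 + -3.66*i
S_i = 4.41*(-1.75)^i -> [4.41, -7.72, 13.51, -23.63, 41.36]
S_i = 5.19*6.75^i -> [5.19, 35.03, 236.47, 1596.17, 10774.14]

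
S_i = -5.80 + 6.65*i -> [-5.8, 0.85, 7.5, 14.15, 20.8]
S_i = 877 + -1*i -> [877, 876, 875, 874, 873]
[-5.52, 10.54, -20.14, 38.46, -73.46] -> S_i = -5.52*(-1.91)^i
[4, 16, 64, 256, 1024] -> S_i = 4*4^i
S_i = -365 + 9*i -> [-365, -356, -347, -338, -329]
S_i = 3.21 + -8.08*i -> [3.21, -4.87, -12.95, -21.03, -29.11]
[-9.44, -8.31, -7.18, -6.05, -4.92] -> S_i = -9.44 + 1.13*i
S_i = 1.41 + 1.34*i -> [1.41, 2.75, 4.09, 5.43, 6.77]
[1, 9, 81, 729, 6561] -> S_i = 1*9^i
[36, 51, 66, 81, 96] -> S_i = 36 + 15*i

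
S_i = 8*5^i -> [8, 40, 200, 1000, 5000]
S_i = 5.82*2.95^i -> [5.82, 17.17, 50.65, 149.41, 440.77]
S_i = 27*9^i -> [27, 243, 2187, 19683, 177147]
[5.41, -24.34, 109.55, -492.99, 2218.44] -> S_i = 5.41*(-4.50)^i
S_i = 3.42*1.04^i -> [3.42, 3.56, 3.7, 3.85, 4.0]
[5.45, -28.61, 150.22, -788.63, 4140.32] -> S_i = 5.45*(-5.25)^i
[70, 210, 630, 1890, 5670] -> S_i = 70*3^i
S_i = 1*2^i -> [1, 2, 4, 8, 16]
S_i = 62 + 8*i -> [62, 70, 78, 86, 94]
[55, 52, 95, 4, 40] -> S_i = Random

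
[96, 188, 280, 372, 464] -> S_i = 96 + 92*i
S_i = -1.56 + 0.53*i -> [-1.56, -1.03, -0.5, 0.03, 0.56]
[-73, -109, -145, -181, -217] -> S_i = -73 + -36*i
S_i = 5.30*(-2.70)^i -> [5.3, -14.31, 38.64, -104.32, 281.66]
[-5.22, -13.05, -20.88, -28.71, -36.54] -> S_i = -5.22 + -7.83*i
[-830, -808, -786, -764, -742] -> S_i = -830 + 22*i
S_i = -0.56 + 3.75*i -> [-0.56, 3.19, 6.94, 10.69, 14.44]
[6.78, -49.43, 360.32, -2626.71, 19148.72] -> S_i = 6.78*(-7.29)^i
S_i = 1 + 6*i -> [1, 7, 13, 19, 25]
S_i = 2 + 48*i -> [2, 50, 98, 146, 194]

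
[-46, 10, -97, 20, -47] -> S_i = Random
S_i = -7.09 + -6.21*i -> [-7.09, -13.3, -19.51, -25.72, -31.93]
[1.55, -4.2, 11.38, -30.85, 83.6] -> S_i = 1.55*(-2.71)^i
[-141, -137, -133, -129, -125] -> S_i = -141 + 4*i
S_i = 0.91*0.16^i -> [0.91, 0.15, 0.02, 0.0, 0.0]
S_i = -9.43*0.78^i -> [-9.43, -7.36, -5.74, -4.48, -3.49]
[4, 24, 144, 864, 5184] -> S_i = 4*6^i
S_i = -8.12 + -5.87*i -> [-8.12, -13.99, -19.86, -25.73, -31.6]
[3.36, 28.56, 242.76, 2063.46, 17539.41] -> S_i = 3.36*8.50^i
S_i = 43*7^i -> [43, 301, 2107, 14749, 103243]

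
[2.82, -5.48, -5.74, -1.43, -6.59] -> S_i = Random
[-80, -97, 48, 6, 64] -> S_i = Random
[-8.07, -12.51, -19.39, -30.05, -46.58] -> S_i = -8.07*1.55^i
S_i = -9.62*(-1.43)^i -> [-9.62, 13.76, -19.67, 28.13, -40.23]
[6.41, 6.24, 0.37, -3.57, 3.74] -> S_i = Random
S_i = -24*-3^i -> [-24, 72, -216, 648, -1944]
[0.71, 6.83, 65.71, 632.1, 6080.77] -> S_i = 0.71*9.62^i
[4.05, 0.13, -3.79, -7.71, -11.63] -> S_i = 4.05 + -3.92*i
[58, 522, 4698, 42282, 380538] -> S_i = 58*9^i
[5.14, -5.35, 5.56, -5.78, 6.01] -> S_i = 5.14*(-1.04)^i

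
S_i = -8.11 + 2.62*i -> [-8.11, -5.49, -2.87, -0.25, 2.37]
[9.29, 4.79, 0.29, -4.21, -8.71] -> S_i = 9.29 + -4.50*i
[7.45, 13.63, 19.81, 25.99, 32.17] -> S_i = 7.45 + 6.18*i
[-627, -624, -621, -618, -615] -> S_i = -627 + 3*i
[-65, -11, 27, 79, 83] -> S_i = Random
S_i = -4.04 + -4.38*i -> [-4.04, -8.42, -12.8, -17.18, -21.56]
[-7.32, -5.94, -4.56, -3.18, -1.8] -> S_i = -7.32 + 1.38*i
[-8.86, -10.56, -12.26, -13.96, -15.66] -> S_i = -8.86 + -1.70*i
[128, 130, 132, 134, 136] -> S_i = 128 + 2*i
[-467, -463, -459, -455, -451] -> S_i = -467 + 4*i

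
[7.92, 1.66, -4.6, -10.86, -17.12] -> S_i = 7.92 + -6.26*i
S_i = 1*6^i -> [1, 6, 36, 216, 1296]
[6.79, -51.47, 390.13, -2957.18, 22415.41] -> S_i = 6.79*(-7.58)^i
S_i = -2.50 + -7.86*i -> [-2.5, -10.36, -18.22, -26.08, -33.94]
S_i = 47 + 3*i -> [47, 50, 53, 56, 59]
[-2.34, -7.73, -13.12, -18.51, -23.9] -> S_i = -2.34 + -5.39*i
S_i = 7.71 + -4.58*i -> [7.71, 3.13, -1.45, -6.03, -10.61]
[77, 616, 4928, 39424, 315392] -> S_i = 77*8^i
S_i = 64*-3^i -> [64, -192, 576, -1728, 5184]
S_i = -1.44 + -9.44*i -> [-1.44, -10.88, -20.32, -29.76, -39.2]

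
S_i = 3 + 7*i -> [3, 10, 17, 24, 31]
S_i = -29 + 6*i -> [-29, -23, -17, -11, -5]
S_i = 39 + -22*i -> [39, 17, -5, -27, -49]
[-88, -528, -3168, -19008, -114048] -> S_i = -88*6^i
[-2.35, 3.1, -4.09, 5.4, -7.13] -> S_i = -2.35*(-1.32)^i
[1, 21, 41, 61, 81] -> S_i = 1 + 20*i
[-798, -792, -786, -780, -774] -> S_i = -798 + 6*i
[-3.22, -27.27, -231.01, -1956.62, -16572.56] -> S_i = -3.22*8.47^i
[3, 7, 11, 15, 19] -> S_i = 3 + 4*i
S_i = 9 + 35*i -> [9, 44, 79, 114, 149]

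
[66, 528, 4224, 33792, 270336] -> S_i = 66*8^i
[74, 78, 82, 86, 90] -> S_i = 74 + 4*i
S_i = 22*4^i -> [22, 88, 352, 1408, 5632]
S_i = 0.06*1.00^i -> [0.06, 0.06, 0.06, 0.06, 0.06]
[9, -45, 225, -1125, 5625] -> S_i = 9*-5^i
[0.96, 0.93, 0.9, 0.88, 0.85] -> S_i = 0.96*0.97^i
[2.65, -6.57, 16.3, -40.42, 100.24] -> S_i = 2.65*(-2.48)^i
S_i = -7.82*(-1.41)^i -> [-7.82, 11.03, -15.55, 21.92, -30.91]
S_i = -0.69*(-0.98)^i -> [-0.69, 0.68, -0.66, 0.65, -0.64]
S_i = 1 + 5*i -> [1, 6, 11, 16, 21]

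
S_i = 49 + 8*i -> [49, 57, 65, 73, 81]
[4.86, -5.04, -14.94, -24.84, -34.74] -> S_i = 4.86 + -9.90*i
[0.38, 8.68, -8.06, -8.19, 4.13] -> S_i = Random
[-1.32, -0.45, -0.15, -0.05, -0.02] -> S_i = -1.32*0.34^i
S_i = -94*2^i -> [-94, -188, -376, -752, -1504]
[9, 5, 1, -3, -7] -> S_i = 9 + -4*i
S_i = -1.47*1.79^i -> [-1.47, -2.63, -4.71, -8.43, -15.09]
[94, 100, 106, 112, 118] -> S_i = 94 + 6*i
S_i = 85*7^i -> [85, 595, 4165, 29155, 204085]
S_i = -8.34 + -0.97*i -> [-8.34, -9.31, -10.28, -11.25, -12.22]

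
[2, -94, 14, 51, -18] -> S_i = Random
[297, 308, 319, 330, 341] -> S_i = 297 + 11*i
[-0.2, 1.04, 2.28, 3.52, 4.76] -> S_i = -0.20 + 1.24*i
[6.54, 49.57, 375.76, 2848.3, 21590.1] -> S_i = 6.54*7.58^i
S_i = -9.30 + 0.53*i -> [-9.3, -8.77, -8.24, -7.71, -7.18]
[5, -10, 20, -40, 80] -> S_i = 5*-2^i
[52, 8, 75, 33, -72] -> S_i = Random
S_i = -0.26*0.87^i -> [-0.26, -0.23, -0.2, -0.17, -0.15]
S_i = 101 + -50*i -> [101, 51, 1, -49, -99]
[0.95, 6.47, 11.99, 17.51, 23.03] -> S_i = 0.95 + 5.52*i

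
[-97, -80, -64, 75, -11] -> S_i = Random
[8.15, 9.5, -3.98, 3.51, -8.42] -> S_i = Random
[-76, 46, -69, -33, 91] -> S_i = Random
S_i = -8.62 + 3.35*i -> [-8.62, -5.27, -1.92, 1.43, 4.78]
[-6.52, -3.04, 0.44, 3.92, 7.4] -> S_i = -6.52 + 3.48*i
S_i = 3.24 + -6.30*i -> [3.24, -3.06, -9.36, -15.66, -21.96]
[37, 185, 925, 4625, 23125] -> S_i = 37*5^i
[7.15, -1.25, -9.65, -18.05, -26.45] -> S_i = 7.15 + -8.40*i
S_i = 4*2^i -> [4, 8, 16, 32, 64]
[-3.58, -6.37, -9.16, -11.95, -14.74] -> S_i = -3.58 + -2.79*i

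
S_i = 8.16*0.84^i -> [8.16, 6.85, 5.76, 4.84, 4.06]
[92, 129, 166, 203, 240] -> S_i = 92 + 37*i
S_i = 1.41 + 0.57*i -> [1.41, 1.98, 2.55, 3.12, 3.69]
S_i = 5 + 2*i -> [5, 7, 9, 11, 13]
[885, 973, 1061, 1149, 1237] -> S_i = 885 + 88*i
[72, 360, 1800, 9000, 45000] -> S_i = 72*5^i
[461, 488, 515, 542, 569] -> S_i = 461 + 27*i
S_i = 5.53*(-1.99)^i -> [5.53, -11.0, 21.9, -43.58, 86.72]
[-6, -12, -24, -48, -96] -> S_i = -6*2^i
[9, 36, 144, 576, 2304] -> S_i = 9*4^i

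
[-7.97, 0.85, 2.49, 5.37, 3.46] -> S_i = Random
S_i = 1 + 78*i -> [1, 79, 157, 235, 313]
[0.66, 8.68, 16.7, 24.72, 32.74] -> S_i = 0.66 + 8.02*i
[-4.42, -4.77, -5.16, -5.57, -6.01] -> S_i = -4.42*1.08^i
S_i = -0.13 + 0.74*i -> [-0.13, 0.61, 1.35, 2.09, 2.83]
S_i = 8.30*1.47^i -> [8.3, 12.2, 17.94, 26.37, 38.76]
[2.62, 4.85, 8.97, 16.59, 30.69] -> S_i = 2.62*1.85^i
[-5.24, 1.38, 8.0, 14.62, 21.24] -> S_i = -5.24 + 6.62*i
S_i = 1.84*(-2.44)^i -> [1.84, -4.49, 10.95, -26.73, 65.22]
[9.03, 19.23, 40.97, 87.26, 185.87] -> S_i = 9.03*2.13^i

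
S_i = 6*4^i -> [6, 24, 96, 384, 1536]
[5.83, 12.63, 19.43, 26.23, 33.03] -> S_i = 5.83 + 6.80*i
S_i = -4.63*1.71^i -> [-4.63, -7.92, -13.54, -23.15, -39.59]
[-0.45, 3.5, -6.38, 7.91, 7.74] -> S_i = Random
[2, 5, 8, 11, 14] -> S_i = 2 + 3*i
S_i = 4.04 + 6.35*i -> [4.04, 10.39, 16.74, 23.09, 29.44]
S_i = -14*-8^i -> [-14, 112, -896, 7168, -57344]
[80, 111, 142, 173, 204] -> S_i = 80 + 31*i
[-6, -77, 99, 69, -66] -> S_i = Random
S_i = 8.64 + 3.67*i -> [8.64, 12.31, 15.98, 19.65, 23.32]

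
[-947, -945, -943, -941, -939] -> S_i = -947 + 2*i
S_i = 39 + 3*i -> [39, 42, 45, 48, 51]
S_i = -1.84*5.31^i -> [-1.84, -9.77, -51.88, -275.49, -1462.84]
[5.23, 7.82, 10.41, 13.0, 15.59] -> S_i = 5.23 + 2.59*i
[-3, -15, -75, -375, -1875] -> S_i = -3*5^i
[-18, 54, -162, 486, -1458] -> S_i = -18*-3^i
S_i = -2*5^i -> [-2, -10, -50, -250, -1250]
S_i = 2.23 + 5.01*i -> [2.23, 7.24, 12.25, 17.26, 22.27]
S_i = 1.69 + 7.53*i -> [1.69, 9.22, 16.75, 24.28, 31.81]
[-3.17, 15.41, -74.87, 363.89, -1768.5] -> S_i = -3.17*(-4.86)^i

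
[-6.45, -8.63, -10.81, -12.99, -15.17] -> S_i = -6.45 + -2.18*i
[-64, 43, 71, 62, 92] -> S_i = Random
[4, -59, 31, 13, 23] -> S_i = Random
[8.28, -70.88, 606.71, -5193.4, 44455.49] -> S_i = 8.28*(-8.56)^i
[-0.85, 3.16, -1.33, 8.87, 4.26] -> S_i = Random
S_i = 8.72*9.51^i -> [8.72, 82.93, 788.64, 7499.94, 71324.47]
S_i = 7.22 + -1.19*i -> [7.22, 6.03, 4.84, 3.65, 2.46]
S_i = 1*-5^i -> [1, -5, 25, -125, 625]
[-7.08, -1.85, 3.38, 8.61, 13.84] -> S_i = -7.08 + 5.23*i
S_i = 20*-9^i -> [20, -180, 1620, -14580, 131220]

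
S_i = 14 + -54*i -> [14, -40, -94, -148, -202]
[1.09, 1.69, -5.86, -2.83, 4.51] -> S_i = Random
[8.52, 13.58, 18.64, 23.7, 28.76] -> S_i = 8.52 + 5.06*i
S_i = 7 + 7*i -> [7, 14, 21, 28, 35]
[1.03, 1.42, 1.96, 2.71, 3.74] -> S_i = 1.03*1.38^i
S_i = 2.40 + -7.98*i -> [2.4, -5.58, -13.56, -21.54, -29.52]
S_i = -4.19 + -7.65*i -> [-4.19, -11.84, -19.49, -27.14, -34.79]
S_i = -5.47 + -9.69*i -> [-5.47, -15.16, -24.85, -34.54, -44.23]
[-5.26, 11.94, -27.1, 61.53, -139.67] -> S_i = -5.26*(-2.27)^i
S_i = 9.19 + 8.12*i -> [9.19, 17.31, 25.43, 33.55, 41.67]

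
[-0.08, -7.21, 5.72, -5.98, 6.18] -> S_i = Random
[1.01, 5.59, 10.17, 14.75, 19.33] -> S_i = 1.01 + 4.58*i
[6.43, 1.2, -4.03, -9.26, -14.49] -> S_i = 6.43 + -5.23*i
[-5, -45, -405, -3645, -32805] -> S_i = -5*9^i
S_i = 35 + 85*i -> [35, 120, 205, 290, 375]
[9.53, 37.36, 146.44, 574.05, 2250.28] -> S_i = 9.53*3.92^i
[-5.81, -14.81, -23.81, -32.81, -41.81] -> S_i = -5.81 + -9.00*i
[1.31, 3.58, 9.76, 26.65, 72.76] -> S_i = 1.31*2.73^i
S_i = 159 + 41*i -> [159, 200, 241, 282, 323]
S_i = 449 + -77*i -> [449, 372, 295, 218, 141]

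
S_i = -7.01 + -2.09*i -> [-7.01, -9.1, -11.19, -13.28, -15.37]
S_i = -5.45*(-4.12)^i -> [-5.45, 22.45, -92.51, 381.14, -1570.31]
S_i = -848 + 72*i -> [-848, -776, -704, -632, -560]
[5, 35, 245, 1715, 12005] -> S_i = 5*7^i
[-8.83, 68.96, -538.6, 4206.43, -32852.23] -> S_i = -8.83*(-7.81)^i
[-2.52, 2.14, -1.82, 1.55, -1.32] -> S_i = -2.52*(-0.85)^i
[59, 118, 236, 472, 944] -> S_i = 59*2^i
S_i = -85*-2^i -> [-85, 170, -340, 680, -1360]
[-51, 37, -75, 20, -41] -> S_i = Random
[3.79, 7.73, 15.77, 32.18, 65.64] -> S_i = 3.79*2.04^i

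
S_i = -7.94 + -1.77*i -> [-7.94, -9.71, -11.48, -13.25, -15.02]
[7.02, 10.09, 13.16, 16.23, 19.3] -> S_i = 7.02 + 3.07*i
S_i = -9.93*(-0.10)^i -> [-9.93, 0.99, -0.1, 0.01, -0.0]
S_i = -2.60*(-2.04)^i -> [-2.6, 5.3, -10.82, 22.07, -45.03]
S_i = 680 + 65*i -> [680, 745, 810, 875, 940]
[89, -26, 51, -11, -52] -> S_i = Random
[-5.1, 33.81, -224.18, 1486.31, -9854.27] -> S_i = -5.10*(-6.63)^i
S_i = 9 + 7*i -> [9, 16, 23, 30, 37]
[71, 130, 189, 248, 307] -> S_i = 71 + 59*i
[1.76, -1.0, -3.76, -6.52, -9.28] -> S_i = 1.76 + -2.76*i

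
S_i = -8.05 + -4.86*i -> [-8.05, -12.91, -17.77, -22.63, -27.49]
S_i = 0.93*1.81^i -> [0.93, 1.68, 3.05, 5.51, 9.98]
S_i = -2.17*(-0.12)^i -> [-2.17, 0.26, -0.03, 0.0, -0.0]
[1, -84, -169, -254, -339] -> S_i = 1 + -85*i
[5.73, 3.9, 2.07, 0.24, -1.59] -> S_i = 5.73 + -1.83*i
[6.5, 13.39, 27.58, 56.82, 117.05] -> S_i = 6.50*2.06^i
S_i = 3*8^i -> [3, 24, 192, 1536, 12288]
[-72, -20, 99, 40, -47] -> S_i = Random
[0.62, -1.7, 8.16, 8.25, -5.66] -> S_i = Random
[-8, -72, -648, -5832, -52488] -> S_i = -8*9^i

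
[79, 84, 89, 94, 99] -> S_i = 79 + 5*i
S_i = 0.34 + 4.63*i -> [0.34, 4.97, 9.6, 14.23, 18.86]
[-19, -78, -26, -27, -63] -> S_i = Random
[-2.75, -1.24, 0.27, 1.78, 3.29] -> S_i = -2.75 + 1.51*i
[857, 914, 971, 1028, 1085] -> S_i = 857 + 57*i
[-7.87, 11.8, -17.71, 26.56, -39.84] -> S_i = -7.87*(-1.50)^i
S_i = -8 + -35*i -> [-8, -43, -78, -113, -148]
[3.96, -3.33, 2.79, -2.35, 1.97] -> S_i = 3.96*(-0.84)^i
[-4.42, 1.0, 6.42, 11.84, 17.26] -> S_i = -4.42 + 5.42*i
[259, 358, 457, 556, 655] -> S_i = 259 + 99*i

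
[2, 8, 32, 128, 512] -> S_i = 2*4^i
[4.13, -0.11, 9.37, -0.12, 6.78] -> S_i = Random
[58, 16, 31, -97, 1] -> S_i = Random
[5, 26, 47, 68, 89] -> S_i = 5 + 21*i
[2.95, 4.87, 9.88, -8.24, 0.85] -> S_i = Random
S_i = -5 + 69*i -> [-5, 64, 133, 202, 271]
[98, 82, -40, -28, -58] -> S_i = Random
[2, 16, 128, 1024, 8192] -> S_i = 2*8^i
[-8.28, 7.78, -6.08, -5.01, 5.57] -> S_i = Random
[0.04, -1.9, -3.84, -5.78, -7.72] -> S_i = 0.04 + -1.94*i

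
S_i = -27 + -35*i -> [-27, -62, -97, -132, -167]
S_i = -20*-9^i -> [-20, 180, -1620, 14580, -131220]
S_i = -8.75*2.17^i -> [-8.75, -18.99, -41.2, -89.41, -194.02]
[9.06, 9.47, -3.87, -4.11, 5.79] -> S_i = Random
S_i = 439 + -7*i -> [439, 432, 425, 418, 411]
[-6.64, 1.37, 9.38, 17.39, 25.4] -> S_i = -6.64 + 8.01*i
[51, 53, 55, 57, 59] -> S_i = 51 + 2*i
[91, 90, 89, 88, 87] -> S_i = 91 + -1*i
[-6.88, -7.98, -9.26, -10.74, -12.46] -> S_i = -6.88*1.16^i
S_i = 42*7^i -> [42, 294, 2058, 14406, 100842]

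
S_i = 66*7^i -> [66, 462, 3234, 22638, 158466]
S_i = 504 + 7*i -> [504, 511, 518, 525, 532]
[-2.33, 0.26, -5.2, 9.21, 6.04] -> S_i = Random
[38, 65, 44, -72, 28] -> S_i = Random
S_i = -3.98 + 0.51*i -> [-3.98, -3.47, -2.96, -2.45, -1.94]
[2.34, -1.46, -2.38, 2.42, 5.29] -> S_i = Random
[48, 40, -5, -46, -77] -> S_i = Random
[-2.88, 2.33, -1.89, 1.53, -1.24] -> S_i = -2.88*(-0.81)^i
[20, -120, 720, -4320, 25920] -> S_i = 20*-6^i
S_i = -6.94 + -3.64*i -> [-6.94, -10.58, -14.22, -17.86, -21.5]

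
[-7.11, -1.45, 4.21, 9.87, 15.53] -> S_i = -7.11 + 5.66*i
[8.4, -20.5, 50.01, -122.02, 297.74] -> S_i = 8.40*(-2.44)^i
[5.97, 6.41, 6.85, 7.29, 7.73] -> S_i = 5.97 + 0.44*i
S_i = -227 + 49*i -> [-227, -178, -129, -80, -31]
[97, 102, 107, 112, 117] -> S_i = 97 + 5*i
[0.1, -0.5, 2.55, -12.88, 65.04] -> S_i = 0.10*(-5.05)^i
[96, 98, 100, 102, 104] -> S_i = 96 + 2*i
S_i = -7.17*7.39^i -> [-7.17, -52.99, -391.57, -2893.69, -21384.39]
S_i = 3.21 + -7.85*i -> [3.21, -4.64, -12.49, -20.34, -28.19]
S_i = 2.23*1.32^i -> [2.23, 2.94, 3.89, 5.13, 6.77]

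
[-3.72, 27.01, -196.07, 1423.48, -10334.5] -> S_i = -3.72*(-7.26)^i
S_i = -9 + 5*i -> [-9, -4, 1, 6, 11]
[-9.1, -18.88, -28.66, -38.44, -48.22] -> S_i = -9.10 + -9.78*i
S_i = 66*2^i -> [66, 132, 264, 528, 1056]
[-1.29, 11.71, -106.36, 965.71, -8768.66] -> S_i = -1.29*(-9.08)^i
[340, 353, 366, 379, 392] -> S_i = 340 + 13*i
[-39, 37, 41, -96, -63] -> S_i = Random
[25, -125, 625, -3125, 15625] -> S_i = 25*-5^i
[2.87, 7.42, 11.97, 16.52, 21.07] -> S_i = 2.87 + 4.55*i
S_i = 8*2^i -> [8, 16, 32, 64, 128]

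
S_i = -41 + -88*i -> [-41, -129, -217, -305, -393]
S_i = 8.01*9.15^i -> [8.01, 73.29, 670.62, 6136.15, 56145.75]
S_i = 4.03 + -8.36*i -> [4.03, -4.33, -12.69, -21.05, -29.41]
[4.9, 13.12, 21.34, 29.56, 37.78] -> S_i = 4.90 + 8.22*i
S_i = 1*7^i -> [1, 7, 49, 343, 2401]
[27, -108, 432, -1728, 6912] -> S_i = 27*-4^i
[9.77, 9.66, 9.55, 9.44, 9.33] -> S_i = 9.77 + -0.11*i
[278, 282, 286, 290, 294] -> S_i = 278 + 4*i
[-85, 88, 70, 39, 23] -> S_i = Random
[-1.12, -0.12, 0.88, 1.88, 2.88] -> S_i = -1.12 + 1.00*i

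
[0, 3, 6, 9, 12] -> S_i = 0 + 3*i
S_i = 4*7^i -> [4, 28, 196, 1372, 9604]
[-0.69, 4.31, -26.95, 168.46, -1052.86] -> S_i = -0.69*(-6.25)^i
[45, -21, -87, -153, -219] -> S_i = 45 + -66*i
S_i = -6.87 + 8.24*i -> [-6.87, 1.37, 9.61, 17.85, 26.09]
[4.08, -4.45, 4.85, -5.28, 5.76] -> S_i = 4.08*(-1.09)^i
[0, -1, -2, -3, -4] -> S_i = 0 + -1*i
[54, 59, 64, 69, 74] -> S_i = 54 + 5*i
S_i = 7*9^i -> [7, 63, 567, 5103, 45927]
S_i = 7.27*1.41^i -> [7.27, 10.25, 14.45, 20.38, 28.73]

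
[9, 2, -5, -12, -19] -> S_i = 9 + -7*i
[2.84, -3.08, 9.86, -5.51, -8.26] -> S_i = Random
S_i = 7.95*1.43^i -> [7.95, 11.37, 16.26, 23.25, 33.24]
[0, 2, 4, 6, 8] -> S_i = 0 + 2*i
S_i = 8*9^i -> [8, 72, 648, 5832, 52488]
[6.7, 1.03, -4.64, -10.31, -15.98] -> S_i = 6.70 + -5.67*i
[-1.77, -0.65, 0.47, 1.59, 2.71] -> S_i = -1.77 + 1.12*i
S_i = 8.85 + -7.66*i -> [8.85, 1.19, -6.47, -14.13, -21.79]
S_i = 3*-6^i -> [3, -18, 108, -648, 3888]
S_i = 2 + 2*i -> [2, 4, 6, 8, 10]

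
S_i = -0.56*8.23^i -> [-0.56, -4.61, -37.93, -312.17, -2569.14]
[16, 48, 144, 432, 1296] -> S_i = 16*3^i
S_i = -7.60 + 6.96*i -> [-7.6, -0.64, 6.32, 13.28, 20.24]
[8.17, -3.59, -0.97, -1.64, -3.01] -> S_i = Random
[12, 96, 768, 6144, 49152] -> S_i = 12*8^i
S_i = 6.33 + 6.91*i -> [6.33, 13.24, 20.15, 27.06, 33.97]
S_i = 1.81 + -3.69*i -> [1.81, -1.88, -5.57, -9.26, -12.95]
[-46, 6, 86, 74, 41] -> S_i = Random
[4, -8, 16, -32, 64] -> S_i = 4*-2^i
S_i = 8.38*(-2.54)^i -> [8.38, -21.29, 54.06, -137.32, 348.8]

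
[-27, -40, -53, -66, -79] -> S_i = -27 + -13*i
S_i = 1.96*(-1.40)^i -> [1.96, -2.74, 3.84, -5.38, 7.53]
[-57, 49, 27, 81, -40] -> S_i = Random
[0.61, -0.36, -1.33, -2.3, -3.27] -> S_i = 0.61 + -0.97*i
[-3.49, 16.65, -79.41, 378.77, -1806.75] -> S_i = -3.49*(-4.77)^i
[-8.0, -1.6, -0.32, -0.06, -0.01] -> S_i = -8.00*0.20^i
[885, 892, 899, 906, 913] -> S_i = 885 + 7*i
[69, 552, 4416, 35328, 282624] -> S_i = 69*8^i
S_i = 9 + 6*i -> [9, 15, 21, 27, 33]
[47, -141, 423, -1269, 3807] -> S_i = 47*-3^i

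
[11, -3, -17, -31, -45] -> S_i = 11 + -14*i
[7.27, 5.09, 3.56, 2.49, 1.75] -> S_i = 7.27*0.70^i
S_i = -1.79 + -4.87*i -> [-1.79, -6.66, -11.53, -16.4, -21.27]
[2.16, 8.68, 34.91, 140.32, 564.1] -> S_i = 2.16*4.02^i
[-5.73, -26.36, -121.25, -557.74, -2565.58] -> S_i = -5.73*4.60^i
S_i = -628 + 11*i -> [-628, -617, -606, -595, -584]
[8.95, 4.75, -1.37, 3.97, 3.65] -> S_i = Random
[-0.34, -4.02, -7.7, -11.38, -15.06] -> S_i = -0.34 + -3.68*i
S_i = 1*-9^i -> [1, -9, 81, -729, 6561]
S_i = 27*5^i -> [27, 135, 675, 3375, 16875]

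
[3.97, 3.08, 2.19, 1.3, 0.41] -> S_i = 3.97 + -0.89*i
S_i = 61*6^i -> [61, 366, 2196, 13176, 79056]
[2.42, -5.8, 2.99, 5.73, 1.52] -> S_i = Random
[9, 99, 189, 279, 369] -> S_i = 9 + 90*i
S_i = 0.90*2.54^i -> [0.9, 2.29, 5.81, 14.75, 37.46]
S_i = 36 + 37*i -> [36, 73, 110, 147, 184]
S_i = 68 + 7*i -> [68, 75, 82, 89, 96]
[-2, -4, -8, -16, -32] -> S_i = -2*2^i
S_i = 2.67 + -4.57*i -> [2.67, -1.9, -6.47, -11.04, -15.61]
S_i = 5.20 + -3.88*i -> [5.2, 1.32, -2.56, -6.44, -10.32]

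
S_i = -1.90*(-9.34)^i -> [-1.9, 17.75, -165.75, 1548.08, -14459.09]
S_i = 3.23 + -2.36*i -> [3.23, 0.87, -1.49, -3.85, -6.21]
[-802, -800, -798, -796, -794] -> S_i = -802 + 2*i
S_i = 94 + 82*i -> [94, 176, 258, 340, 422]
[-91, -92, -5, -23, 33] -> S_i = Random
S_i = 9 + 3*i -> [9, 12, 15, 18, 21]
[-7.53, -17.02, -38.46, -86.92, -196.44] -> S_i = -7.53*2.26^i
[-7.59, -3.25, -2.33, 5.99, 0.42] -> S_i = Random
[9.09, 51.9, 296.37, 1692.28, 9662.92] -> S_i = 9.09*5.71^i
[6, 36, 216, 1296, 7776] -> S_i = 6*6^i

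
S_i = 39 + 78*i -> [39, 117, 195, 273, 351]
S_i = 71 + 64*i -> [71, 135, 199, 263, 327]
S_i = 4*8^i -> [4, 32, 256, 2048, 16384]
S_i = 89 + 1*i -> [89, 90, 91, 92, 93]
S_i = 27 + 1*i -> [27, 28, 29, 30, 31]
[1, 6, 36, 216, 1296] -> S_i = 1*6^i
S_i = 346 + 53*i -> [346, 399, 452, 505, 558]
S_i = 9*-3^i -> [9, -27, 81, -243, 729]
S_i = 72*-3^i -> [72, -216, 648, -1944, 5832]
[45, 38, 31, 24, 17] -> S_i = 45 + -7*i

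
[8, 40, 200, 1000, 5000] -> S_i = 8*5^i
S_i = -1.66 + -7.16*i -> [-1.66, -8.82, -15.98, -23.14, -30.3]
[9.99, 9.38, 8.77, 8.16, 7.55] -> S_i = 9.99 + -0.61*i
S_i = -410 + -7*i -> [-410, -417, -424, -431, -438]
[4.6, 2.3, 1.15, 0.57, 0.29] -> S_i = 4.60*0.50^i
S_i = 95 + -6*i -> [95, 89, 83, 77, 71]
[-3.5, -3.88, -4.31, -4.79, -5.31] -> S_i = -3.50*1.11^i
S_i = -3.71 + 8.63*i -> [-3.71, 4.92, 13.55, 22.18, 30.81]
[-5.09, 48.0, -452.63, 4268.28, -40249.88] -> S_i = -5.09*(-9.43)^i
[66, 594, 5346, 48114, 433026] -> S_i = 66*9^i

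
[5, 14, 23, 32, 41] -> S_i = 5 + 9*i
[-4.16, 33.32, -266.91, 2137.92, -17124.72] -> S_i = -4.16*(-8.01)^i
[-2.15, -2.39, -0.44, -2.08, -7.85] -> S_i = Random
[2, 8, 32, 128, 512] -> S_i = 2*4^i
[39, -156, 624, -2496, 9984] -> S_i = 39*-4^i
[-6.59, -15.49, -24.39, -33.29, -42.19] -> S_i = -6.59 + -8.90*i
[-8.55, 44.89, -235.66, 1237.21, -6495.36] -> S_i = -8.55*(-5.25)^i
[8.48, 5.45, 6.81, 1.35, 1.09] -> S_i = Random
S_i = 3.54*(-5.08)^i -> [3.54, -17.98, 91.35, -464.08, 2357.53]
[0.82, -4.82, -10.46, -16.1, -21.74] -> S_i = 0.82 + -5.64*i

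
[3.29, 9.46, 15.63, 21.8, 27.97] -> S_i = 3.29 + 6.17*i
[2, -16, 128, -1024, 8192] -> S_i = 2*-8^i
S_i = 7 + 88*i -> [7, 95, 183, 271, 359]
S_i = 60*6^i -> [60, 360, 2160, 12960, 77760]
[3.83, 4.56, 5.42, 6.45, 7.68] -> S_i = 3.83*1.19^i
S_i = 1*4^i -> [1, 4, 16, 64, 256]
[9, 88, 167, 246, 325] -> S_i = 9 + 79*i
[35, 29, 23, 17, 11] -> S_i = 35 + -6*i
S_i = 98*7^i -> [98, 686, 4802, 33614, 235298]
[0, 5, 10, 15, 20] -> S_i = 0 + 5*i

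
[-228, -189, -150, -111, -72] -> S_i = -228 + 39*i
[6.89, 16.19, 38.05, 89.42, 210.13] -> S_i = 6.89*2.35^i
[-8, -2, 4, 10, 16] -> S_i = -8 + 6*i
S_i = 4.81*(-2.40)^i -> [4.81, -11.54, 27.71, -66.49, 159.58]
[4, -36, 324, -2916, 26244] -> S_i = 4*-9^i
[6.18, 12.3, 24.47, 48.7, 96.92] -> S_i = 6.18*1.99^i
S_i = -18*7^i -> [-18, -126, -882, -6174, -43218]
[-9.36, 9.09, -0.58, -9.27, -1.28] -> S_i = Random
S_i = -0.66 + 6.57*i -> [-0.66, 5.91, 12.48, 19.05, 25.62]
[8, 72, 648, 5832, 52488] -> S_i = 8*9^i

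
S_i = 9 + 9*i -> [9, 18, 27, 36, 45]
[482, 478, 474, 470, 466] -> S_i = 482 + -4*i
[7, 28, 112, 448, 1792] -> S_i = 7*4^i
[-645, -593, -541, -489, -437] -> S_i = -645 + 52*i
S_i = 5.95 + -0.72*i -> [5.95, 5.23, 4.51, 3.79, 3.07]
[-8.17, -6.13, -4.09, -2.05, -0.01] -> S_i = -8.17 + 2.04*i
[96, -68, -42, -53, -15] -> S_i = Random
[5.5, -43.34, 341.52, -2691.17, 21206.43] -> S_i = 5.50*(-7.88)^i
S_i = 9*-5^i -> [9, -45, 225, -1125, 5625]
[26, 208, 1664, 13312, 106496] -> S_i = 26*8^i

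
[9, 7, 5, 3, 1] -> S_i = 9 + -2*i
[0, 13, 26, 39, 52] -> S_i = 0 + 13*i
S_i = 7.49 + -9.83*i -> [7.49, -2.34, -12.17, -22.0, -31.83]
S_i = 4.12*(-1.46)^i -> [4.12, -6.02, 8.78, -12.82, 18.72]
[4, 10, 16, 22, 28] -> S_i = 4 + 6*i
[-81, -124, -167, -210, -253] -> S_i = -81 + -43*i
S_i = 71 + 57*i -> [71, 128, 185, 242, 299]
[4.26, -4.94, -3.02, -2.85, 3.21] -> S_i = Random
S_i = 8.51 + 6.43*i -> [8.51, 14.94, 21.37, 27.8, 34.23]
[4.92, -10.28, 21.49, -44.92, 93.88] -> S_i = 4.92*(-2.09)^i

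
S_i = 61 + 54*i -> [61, 115, 169, 223, 277]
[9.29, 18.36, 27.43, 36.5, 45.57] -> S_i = 9.29 + 9.07*i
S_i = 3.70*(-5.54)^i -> [3.7, -20.5, 113.56, -629.12, 3485.3]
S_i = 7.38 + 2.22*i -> [7.38, 9.6, 11.82, 14.04, 16.26]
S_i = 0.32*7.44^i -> [0.32, 2.38, 17.71, 131.79, 980.49]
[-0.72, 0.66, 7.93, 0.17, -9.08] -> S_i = Random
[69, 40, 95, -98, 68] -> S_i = Random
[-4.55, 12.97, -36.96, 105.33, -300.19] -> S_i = -4.55*(-2.85)^i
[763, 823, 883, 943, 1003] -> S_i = 763 + 60*i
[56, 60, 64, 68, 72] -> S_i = 56 + 4*i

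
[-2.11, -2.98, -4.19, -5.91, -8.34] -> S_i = -2.11*1.41^i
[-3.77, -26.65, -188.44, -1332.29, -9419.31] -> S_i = -3.77*7.07^i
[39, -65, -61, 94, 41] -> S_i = Random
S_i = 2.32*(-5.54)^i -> [2.32, -12.85, 71.2, -394.47, 2185.38]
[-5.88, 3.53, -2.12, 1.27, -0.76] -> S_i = -5.88*(-0.60)^i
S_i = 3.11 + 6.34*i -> [3.11, 9.45, 15.79, 22.13, 28.47]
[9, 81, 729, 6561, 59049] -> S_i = 9*9^i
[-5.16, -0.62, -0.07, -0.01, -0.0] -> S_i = -5.16*0.12^i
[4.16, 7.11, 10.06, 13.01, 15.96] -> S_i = 4.16 + 2.95*i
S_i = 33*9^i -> [33, 297, 2673, 24057, 216513]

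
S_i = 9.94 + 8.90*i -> [9.94, 18.84, 27.74, 36.64, 45.54]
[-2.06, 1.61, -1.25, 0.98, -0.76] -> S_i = -2.06*(-0.78)^i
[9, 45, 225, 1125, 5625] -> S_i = 9*5^i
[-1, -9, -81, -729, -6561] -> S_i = -1*9^i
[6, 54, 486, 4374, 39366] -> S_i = 6*9^i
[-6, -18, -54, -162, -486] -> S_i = -6*3^i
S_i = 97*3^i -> [97, 291, 873, 2619, 7857]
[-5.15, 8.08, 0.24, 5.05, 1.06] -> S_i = Random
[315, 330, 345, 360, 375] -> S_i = 315 + 15*i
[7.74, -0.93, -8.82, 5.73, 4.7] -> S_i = Random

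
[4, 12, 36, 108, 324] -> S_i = 4*3^i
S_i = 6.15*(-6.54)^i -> [6.15, -40.22, 263.05, -1720.32, 11250.87]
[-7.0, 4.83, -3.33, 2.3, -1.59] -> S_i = -7.00*(-0.69)^i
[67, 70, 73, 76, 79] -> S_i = 67 + 3*i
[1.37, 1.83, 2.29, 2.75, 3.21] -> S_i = 1.37 + 0.46*i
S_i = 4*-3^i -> [4, -12, 36, -108, 324]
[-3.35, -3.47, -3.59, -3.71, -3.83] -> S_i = -3.35 + -0.12*i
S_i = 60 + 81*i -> [60, 141, 222, 303, 384]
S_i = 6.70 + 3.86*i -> [6.7, 10.56, 14.42, 18.28, 22.14]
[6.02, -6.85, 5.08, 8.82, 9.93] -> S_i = Random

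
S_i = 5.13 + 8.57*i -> [5.13, 13.7, 22.27, 30.84, 39.41]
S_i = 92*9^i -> [92, 828, 7452, 67068, 603612]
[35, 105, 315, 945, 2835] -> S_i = 35*3^i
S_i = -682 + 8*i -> [-682, -674, -666, -658, -650]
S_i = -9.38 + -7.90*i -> [-9.38, -17.28, -25.18, -33.08, -40.98]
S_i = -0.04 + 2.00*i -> [-0.04, 1.96, 3.96, 5.96, 7.96]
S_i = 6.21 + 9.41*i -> [6.21, 15.62, 25.03, 34.44, 43.85]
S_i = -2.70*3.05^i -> [-2.7, -8.24, -25.12, -76.61, -233.65]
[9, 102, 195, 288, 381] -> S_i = 9 + 93*i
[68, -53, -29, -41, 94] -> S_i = Random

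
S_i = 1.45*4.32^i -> [1.45, 6.26, 27.06, 116.9, 505.01]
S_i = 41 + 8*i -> [41, 49, 57, 65, 73]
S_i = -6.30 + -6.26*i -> [-6.3, -12.56, -18.82, -25.08, -31.34]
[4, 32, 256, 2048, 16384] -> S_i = 4*8^i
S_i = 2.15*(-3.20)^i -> [2.15, -6.88, 22.02, -70.45, 225.44]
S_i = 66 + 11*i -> [66, 77, 88, 99, 110]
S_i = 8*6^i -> [8, 48, 288, 1728, 10368]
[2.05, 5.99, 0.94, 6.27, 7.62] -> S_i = Random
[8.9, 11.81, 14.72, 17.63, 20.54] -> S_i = 8.90 + 2.91*i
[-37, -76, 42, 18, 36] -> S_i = Random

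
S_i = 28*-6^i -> [28, -168, 1008, -6048, 36288]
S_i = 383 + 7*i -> [383, 390, 397, 404, 411]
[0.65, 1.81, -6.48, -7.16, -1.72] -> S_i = Random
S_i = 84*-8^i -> [84, -672, 5376, -43008, 344064]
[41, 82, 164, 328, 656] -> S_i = 41*2^i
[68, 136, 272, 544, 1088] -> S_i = 68*2^i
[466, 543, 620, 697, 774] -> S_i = 466 + 77*i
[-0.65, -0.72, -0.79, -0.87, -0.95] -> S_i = -0.65*1.10^i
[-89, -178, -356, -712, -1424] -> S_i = -89*2^i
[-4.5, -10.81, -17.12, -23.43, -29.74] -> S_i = -4.50 + -6.31*i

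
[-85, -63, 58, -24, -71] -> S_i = Random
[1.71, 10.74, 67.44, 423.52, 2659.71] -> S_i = 1.71*6.28^i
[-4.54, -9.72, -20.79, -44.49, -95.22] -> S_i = -4.54*2.14^i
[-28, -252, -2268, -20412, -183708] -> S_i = -28*9^i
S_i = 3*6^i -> [3, 18, 108, 648, 3888]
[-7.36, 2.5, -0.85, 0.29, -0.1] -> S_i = -7.36*(-0.34)^i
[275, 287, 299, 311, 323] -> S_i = 275 + 12*i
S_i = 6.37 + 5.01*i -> [6.37, 11.38, 16.39, 21.4, 26.41]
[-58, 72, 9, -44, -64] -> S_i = Random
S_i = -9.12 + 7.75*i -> [-9.12, -1.37, 6.38, 14.13, 21.88]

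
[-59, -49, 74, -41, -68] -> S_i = Random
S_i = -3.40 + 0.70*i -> [-3.4, -2.7, -2.0, -1.3, -0.6]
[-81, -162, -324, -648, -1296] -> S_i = -81*2^i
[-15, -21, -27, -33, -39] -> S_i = -15 + -6*i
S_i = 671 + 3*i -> [671, 674, 677, 680, 683]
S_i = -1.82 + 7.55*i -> [-1.82, 5.73, 13.28, 20.83, 28.38]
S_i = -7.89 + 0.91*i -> [-7.89, -6.98, -6.07, -5.16, -4.25]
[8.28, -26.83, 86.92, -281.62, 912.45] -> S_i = 8.28*(-3.24)^i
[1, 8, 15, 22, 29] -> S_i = 1 + 7*i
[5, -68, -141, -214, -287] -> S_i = 5 + -73*i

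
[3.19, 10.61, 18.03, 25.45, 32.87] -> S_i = 3.19 + 7.42*i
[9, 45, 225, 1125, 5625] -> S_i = 9*5^i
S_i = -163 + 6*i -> [-163, -157, -151, -145, -139]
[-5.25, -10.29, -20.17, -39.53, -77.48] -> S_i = -5.25*1.96^i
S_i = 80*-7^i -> [80, -560, 3920, -27440, 192080]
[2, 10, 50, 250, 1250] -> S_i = 2*5^i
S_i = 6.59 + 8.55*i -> [6.59, 15.14, 23.69, 32.24, 40.79]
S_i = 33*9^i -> [33, 297, 2673, 24057, 216513]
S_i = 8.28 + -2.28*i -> [8.28, 6.0, 3.72, 1.44, -0.84]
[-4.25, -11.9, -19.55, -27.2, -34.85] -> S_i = -4.25 + -7.65*i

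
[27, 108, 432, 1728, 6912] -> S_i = 27*4^i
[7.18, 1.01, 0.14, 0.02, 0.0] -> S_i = 7.18*0.14^i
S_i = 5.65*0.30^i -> [5.65, 1.7, 0.51, 0.15, 0.05]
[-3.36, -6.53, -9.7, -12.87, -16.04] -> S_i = -3.36 + -3.17*i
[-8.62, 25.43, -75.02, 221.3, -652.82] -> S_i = -8.62*(-2.95)^i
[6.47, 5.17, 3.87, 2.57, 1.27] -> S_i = 6.47 + -1.30*i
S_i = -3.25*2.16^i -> [-3.25, -7.02, -15.16, -32.75, -70.75]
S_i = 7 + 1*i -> [7, 8, 9, 10, 11]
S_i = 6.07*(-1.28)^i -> [6.07, -7.77, 9.95, -12.73, 16.29]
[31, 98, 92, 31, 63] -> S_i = Random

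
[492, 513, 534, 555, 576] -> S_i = 492 + 21*i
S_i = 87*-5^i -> [87, -435, 2175, -10875, 54375]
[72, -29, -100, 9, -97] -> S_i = Random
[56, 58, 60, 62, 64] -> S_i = 56 + 2*i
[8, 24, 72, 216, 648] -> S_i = 8*3^i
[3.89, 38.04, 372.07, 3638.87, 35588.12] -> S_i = 3.89*9.78^i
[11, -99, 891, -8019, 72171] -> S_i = 11*-9^i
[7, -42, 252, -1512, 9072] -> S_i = 7*-6^i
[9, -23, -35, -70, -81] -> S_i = Random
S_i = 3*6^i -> [3, 18, 108, 648, 3888]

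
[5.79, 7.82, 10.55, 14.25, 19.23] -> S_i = 5.79*1.35^i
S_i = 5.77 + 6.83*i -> [5.77, 12.6, 19.43, 26.26, 33.09]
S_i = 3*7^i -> [3, 21, 147, 1029, 7203]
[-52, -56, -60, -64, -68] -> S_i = -52 + -4*i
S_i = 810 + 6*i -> [810, 816, 822, 828, 834]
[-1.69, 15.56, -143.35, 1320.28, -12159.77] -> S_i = -1.69*(-9.21)^i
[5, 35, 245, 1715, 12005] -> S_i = 5*7^i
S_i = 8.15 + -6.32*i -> [8.15, 1.83, -4.49, -10.81, -17.13]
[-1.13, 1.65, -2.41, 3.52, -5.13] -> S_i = -1.13*(-1.46)^i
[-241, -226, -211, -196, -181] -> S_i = -241 + 15*i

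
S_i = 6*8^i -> [6, 48, 384, 3072, 24576]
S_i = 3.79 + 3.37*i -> [3.79, 7.16, 10.53, 13.9, 17.27]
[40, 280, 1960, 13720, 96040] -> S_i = 40*7^i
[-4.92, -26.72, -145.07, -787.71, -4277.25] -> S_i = -4.92*5.43^i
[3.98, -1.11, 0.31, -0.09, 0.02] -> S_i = 3.98*(-0.28)^i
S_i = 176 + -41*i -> [176, 135, 94, 53, 12]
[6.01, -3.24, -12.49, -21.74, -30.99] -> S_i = 6.01 + -9.25*i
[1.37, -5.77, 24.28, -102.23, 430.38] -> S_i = 1.37*(-4.21)^i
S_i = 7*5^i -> [7, 35, 175, 875, 4375]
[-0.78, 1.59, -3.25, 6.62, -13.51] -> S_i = -0.78*(-2.04)^i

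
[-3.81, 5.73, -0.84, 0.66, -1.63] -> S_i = Random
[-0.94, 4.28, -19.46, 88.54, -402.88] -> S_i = -0.94*(-4.55)^i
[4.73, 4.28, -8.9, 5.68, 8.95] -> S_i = Random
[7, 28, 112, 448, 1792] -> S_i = 7*4^i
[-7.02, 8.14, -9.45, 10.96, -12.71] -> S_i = -7.02*(-1.16)^i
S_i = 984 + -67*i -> [984, 917, 850, 783, 716]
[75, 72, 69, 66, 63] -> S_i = 75 + -3*i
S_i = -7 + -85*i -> [-7, -92, -177, -262, -347]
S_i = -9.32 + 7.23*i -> [-9.32, -2.09, 5.14, 12.37, 19.6]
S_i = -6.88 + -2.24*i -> [-6.88, -9.12, -11.36, -13.6, -15.84]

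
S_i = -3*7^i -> [-3, -21, -147, -1029, -7203]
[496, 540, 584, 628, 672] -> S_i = 496 + 44*i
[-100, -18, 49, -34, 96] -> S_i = Random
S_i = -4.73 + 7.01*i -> [-4.73, 2.28, 9.29, 16.3, 23.31]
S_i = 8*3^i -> [8, 24, 72, 216, 648]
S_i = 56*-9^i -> [56, -504, 4536, -40824, 367416]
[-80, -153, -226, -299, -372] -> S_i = -80 + -73*i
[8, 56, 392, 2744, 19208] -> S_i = 8*7^i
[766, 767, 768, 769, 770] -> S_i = 766 + 1*i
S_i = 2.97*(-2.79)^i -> [2.97, -8.29, 23.12, -64.5, 179.96]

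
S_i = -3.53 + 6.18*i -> [-3.53, 2.65, 8.83, 15.01, 21.19]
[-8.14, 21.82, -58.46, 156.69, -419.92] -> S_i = -8.14*(-2.68)^i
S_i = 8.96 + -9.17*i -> [8.96, -0.21, -9.38, -18.55, -27.72]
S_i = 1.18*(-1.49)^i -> [1.18, -1.76, 2.62, -3.9, 5.82]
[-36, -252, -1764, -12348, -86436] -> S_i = -36*7^i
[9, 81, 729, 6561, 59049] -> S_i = 9*9^i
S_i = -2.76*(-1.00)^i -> [-2.76, 2.76, -2.76, 2.76, -2.76]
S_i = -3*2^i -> [-3, -6, -12, -24, -48]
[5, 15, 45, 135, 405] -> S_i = 5*3^i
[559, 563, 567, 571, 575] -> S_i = 559 + 4*i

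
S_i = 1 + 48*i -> [1, 49, 97, 145, 193]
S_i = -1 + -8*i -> [-1, -9, -17, -25, -33]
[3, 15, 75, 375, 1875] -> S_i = 3*5^i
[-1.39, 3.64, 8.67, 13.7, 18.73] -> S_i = -1.39 + 5.03*i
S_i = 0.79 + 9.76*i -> [0.79, 10.55, 20.31, 30.07, 39.83]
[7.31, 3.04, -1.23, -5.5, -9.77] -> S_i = 7.31 + -4.27*i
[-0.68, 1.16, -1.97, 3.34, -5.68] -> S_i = -0.68*(-1.70)^i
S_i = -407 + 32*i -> [-407, -375, -343, -311, -279]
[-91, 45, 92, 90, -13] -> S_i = Random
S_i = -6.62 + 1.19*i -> [-6.62, -5.43, -4.24, -3.05, -1.86]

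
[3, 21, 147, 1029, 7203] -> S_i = 3*7^i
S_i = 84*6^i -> [84, 504, 3024, 18144, 108864]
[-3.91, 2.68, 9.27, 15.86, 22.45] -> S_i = -3.91 + 6.59*i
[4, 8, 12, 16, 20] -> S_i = 4 + 4*i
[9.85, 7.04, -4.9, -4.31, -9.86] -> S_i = Random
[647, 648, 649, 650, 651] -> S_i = 647 + 1*i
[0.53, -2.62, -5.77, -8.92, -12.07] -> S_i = 0.53 + -3.15*i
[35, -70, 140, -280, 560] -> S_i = 35*-2^i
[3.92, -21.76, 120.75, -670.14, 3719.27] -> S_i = 3.92*(-5.55)^i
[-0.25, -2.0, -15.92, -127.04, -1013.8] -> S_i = -0.25*7.98^i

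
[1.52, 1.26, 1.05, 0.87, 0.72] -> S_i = 1.52*0.83^i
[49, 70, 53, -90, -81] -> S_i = Random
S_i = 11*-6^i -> [11, -66, 396, -2376, 14256]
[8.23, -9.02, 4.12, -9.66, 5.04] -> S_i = Random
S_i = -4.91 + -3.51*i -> [-4.91, -8.42, -11.93, -15.44, -18.95]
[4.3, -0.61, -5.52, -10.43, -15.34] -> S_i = 4.30 + -4.91*i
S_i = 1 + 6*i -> [1, 7, 13, 19, 25]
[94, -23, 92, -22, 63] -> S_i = Random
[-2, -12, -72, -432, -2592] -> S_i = -2*6^i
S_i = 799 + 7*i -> [799, 806, 813, 820, 827]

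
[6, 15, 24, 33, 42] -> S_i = 6 + 9*i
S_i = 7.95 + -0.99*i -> [7.95, 6.96, 5.97, 4.98, 3.99]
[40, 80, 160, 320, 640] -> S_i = 40*2^i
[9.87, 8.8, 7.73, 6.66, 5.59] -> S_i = 9.87 + -1.07*i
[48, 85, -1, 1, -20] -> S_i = Random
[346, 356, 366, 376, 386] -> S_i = 346 + 10*i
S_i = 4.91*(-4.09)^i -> [4.91, -20.08, 82.13, -335.93, 1373.96]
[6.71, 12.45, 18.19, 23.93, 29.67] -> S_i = 6.71 + 5.74*i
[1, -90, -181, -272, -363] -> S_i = 1 + -91*i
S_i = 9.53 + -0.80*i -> [9.53, 8.73, 7.93, 7.13, 6.33]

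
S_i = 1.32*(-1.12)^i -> [1.32, -1.48, 1.66, -1.85, 2.08]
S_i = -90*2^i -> [-90, -180, -360, -720, -1440]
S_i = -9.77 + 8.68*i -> [-9.77, -1.09, 7.59, 16.27, 24.95]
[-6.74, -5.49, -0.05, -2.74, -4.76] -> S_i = Random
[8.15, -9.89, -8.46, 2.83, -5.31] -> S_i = Random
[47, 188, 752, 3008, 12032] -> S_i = 47*4^i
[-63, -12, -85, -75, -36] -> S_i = Random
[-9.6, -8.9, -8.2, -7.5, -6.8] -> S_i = -9.60 + 0.70*i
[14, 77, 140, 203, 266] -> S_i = 14 + 63*i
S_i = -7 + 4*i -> [-7, -3, 1, 5, 9]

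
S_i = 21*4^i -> [21, 84, 336, 1344, 5376]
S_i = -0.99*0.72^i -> [-0.99, -0.71, -0.51, -0.37, -0.27]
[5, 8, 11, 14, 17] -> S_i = 5 + 3*i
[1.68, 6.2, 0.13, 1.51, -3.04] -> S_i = Random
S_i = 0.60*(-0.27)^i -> [0.6, -0.16, 0.04, -0.01, 0.0]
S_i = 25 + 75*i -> [25, 100, 175, 250, 325]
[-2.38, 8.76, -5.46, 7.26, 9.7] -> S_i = Random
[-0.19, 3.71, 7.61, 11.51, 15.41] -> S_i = -0.19 + 3.90*i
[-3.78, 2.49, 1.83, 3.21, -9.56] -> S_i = Random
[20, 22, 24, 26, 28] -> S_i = 20 + 2*i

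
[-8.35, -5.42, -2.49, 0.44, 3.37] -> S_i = -8.35 + 2.93*i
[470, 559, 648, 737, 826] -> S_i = 470 + 89*i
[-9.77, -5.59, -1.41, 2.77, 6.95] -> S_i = -9.77 + 4.18*i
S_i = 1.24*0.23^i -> [1.24, 0.29, 0.07, 0.02, 0.0]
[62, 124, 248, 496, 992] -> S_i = 62*2^i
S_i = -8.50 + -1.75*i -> [-8.5, -10.25, -12.0, -13.75, -15.5]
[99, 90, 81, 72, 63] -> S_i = 99 + -9*i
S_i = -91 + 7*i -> [-91, -84, -77, -70, -63]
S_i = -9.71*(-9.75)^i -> [-9.71, 94.67, -923.06, 8999.8, -87748.09]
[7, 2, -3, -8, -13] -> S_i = 7 + -5*i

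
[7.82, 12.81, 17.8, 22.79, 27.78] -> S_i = 7.82 + 4.99*i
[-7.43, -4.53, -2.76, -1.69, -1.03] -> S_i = -7.43*0.61^i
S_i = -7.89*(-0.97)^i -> [-7.89, 7.65, -7.42, 7.2, -6.98]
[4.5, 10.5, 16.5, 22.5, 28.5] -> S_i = 4.50 + 6.00*i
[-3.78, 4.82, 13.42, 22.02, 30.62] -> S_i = -3.78 + 8.60*i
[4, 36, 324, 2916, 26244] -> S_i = 4*9^i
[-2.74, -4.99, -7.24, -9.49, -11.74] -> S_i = -2.74 + -2.25*i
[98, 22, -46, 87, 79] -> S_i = Random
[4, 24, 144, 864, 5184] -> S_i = 4*6^i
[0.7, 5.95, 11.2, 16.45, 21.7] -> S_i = 0.70 + 5.25*i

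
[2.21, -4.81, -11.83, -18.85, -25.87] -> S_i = 2.21 + -7.02*i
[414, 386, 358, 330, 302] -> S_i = 414 + -28*i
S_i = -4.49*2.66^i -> [-4.49, -11.94, -31.77, -84.51, -224.79]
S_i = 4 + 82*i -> [4, 86, 168, 250, 332]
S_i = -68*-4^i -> [-68, 272, -1088, 4352, -17408]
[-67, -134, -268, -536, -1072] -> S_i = -67*2^i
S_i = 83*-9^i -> [83, -747, 6723, -60507, 544563]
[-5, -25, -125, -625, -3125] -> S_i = -5*5^i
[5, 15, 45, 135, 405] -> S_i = 5*3^i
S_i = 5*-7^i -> [5, -35, 245, -1715, 12005]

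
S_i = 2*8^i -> [2, 16, 128, 1024, 8192]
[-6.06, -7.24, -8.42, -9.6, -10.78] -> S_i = -6.06 + -1.18*i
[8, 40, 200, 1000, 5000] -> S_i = 8*5^i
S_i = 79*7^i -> [79, 553, 3871, 27097, 189679]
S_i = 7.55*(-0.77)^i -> [7.55, -5.81, 4.48, -3.45, 2.65]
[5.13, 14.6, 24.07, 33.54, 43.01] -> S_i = 5.13 + 9.47*i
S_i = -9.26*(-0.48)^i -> [-9.26, 4.44, -2.13, 1.02, -0.49]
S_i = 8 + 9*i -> [8, 17, 26, 35, 44]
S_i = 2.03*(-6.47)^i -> [2.03, -13.13, 84.98, -549.81, 3557.24]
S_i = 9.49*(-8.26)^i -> [9.49, -78.39, 647.48, -5348.18, 44176.0]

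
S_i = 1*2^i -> [1, 2, 4, 8, 16]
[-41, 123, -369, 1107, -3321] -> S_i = -41*-3^i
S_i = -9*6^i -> [-9, -54, -324, -1944, -11664]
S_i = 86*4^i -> [86, 344, 1376, 5504, 22016]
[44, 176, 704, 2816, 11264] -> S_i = 44*4^i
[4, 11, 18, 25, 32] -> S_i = 4 + 7*i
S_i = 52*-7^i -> [52, -364, 2548, -17836, 124852]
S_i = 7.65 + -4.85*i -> [7.65, 2.8, -2.05, -6.9, -11.75]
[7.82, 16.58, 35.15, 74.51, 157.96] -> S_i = 7.82*2.12^i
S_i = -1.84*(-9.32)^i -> [-1.84, 17.15, -159.83, 1489.59, -13882.94]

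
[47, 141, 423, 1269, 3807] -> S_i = 47*3^i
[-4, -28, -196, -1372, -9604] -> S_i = -4*7^i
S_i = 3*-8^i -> [3, -24, 192, -1536, 12288]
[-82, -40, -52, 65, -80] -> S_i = Random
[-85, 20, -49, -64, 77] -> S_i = Random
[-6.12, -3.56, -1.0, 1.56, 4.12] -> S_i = -6.12 + 2.56*i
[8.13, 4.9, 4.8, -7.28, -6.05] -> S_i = Random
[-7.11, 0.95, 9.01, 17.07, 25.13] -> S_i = -7.11 + 8.06*i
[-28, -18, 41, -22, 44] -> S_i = Random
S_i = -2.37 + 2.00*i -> [-2.37, -0.37, 1.63, 3.63, 5.63]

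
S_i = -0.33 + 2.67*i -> [-0.33, 2.34, 5.01, 7.68, 10.35]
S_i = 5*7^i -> [5, 35, 245, 1715, 12005]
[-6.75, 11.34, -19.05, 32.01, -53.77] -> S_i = -6.75*(-1.68)^i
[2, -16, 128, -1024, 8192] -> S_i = 2*-8^i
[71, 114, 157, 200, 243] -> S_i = 71 + 43*i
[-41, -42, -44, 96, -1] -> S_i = Random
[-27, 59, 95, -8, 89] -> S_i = Random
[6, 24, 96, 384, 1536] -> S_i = 6*4^i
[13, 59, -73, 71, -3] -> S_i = Random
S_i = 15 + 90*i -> [15, 105, 195, 285, 375]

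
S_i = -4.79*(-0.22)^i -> [-4.79, 1.05, -0.23, 0.05, -0.01]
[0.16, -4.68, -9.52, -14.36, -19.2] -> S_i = 0.16 + -4.84*i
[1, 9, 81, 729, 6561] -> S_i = 1*9^i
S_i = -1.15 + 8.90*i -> [-1.15, 7.75, 16.65, 25.55, 34.45]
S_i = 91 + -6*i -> [91, 85, 79, 73, 67]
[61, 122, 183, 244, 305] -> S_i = 61 + 61*i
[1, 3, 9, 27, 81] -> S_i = 1*3^i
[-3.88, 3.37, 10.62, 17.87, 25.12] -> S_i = -3.88 + 7.25*i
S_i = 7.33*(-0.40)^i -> [7.33, -2.93, 1.17, -0.47, 0.19]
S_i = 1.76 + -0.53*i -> [1.76, 1.23, 0.7, 0.17, -0.36]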